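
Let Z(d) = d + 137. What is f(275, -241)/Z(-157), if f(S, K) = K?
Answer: 241/20 ≈ 12.050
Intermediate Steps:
Z(d) = 137 + d
f(275, -241)/Z(-157) = -241/(137 - 157) = -241/(-20) = -241*(-1/20) = 241/20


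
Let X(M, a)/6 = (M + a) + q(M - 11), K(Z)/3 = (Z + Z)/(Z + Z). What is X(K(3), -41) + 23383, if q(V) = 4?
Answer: 23179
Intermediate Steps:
K(Z) = 3 (K(Z) = 3*((Z + Z)/(Z + Z)) = 3*((2*Z)/((2*Z))) = 3*((2*Z)*(1/(2*Z))) = 3*1 = 3)
X(M, a) = 24 + 6*M + 6*a (X(M, a) = 6*((M + a) + 4) = 6*(4 + M + a) = 24 + 6*M + 6*a)
X(K(3), -41) + 23383 = (24 + 6*3 + 6*(-41)) + 23383 = (24 + 18 - 246) + 23383 = -204 + 23383 = 23179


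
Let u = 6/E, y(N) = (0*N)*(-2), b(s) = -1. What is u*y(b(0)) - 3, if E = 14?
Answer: -3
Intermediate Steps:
y(N) = 0 (y(N) = 0*(-2) = 0)
u = 3/7 (u = 6/14 = 6*(1/14) = 3/7 ≈ 0.42857)
u*y(b(0)) - 3 = (3/7)*0 - 3 = 0 - 3 = -3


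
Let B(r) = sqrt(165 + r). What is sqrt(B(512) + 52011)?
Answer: sqrt(52011 + sqrt(677)) ≈ 228.12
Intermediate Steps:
sqrt(B(512) + 52011) = sqrt(sqrt(165 + 512) + 52011) = sqrt(sqrt(677) + 52011) = sqrt(52011 + sqrt(677))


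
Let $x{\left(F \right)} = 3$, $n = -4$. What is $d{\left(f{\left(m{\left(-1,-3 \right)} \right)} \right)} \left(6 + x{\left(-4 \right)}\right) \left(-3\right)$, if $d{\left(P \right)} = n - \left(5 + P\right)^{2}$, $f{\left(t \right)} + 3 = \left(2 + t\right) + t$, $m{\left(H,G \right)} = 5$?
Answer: $5400$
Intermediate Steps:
$f{\left(t \right)} = -1 + 2 t$ ($f{\left(t \right)} = -3 + \left(\left(2 + t\right) + t\right) = -3 + \left(2 + 2 t\right) = -1 + 2 t$)
$d{\left(P \right)} = -4 - \left(5 + P\right)^{2}$
$d{\left(f{\left(m{\left(-1,-3 \right)} \right)} \right)} \left(6 + x{\left(-4 \right)}\right) \left(-3\right) = \left(-4 - \left(5 + \left(-1 + 2 \cdot 5\right)\right)^{2}\right) \left(6 + 3\right) \left(-3\right) = \left(-4 - \left(5 + \left(-1 + 10\right)\right)^{2}\right) 9 \left(-3\right) = \left(-4 - \left(5 + 9\right)^{2}\right) \left(-27\right) = \left(-4 - 14^{2}\right) \left(-27\right) = \left(-4 - 196\right) \left(-27\right) = \left(-200\right) \left(-27\right) = 5400$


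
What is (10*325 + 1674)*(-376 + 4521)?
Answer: 20409980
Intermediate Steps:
(10*325 + 1674)*(-376 + 4521) = (3250 + 1674)*4145 = 4924*4145 = 20409980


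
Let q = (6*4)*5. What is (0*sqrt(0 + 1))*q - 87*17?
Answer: -1479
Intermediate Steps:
q = 120 (q = 24*5 = 120)
(0*sqrt(0 + 1))*q - 87*17 = (0*sqrt(0 + 1))*120 - 87*17 = (0*sqrt(1))*120 - 1479 = (0*1)*120 - 1479 = 0*120 - 1479 = 0 - 1479 = -1479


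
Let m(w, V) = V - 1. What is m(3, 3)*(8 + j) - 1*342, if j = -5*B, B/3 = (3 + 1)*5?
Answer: -926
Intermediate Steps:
m(w, V) = -1 + V
B = 60 (B = 3*((3 + 1)*5) = 3*(4*5) = 3*20 = 60)
j = -300 (j = -5*60 = -300)
m(3, 3)*(8 + j) - 1*342 = (-1 + 3)*(8 - 300) - 1*342 = 2*(-292) - 342 = -584 - 342 = -926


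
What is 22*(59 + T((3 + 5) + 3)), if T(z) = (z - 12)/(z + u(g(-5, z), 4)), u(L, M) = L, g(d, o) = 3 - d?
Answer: 24640/19 ≈ 1296.8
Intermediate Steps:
T(z) = (-12 + z)/(8 + z) (T(z) = (z - 12)/(z + (3 - 1*(-5))) = (-12 + z)/(z + (3 + 5)) = (-12 + z)/(z + 8) = (-12 + z)/(8 + z))
22*(59 + T((3 + 5) + 3)) = 22*(59 + (-12 + ((3 + 5) + 3))/(8 + ((3 + 5) + 3))) = 22*(59 + (-12 + (8 + 3))/(8 + (8 + 3))) = 22*(59 + (-12 + 11)/(8 + 11)) = 22*(59 - 1/19) = 22*(1120/19) = 24640/19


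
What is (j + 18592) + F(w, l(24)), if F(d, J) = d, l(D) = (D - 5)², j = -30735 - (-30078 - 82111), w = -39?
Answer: 100007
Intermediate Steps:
j = 81454 (j = -30735 - 1*(-112189) = -30735 + 112189 = 81454)
l(D) = (-5 + D)²
(j + 18592) + F(w, l(24)) = (81454 + 18592) - 39 = 100046 - 39 = 100007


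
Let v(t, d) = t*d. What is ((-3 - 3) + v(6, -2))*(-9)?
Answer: 162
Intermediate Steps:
v(t, d) = d*t
((-3 - 3) + v(6, -2))*(-9) = ((-3 - 3) - 2*6)*(-9) = (-6 - 12)*(-9) = -18*(-9) = 162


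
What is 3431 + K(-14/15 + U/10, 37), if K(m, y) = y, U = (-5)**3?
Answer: 3468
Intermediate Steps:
U = -125
3431 + K(-14/15 + U/10, 37) = 3431 + 37 = 3468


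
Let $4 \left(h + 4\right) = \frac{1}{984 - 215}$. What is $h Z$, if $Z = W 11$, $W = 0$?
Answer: $0$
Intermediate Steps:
$Z = 0$ ($Z = 0 \cdot 11 = 0$)
$h = - \frac{12303}{3076}$ ($h = -4 + \frac{1}{4 \left(984 - 215\right)} = -4 + \frac{1}{4 \cdot 769} = -4 + \frac{1}{4} \cdot \frac{1}{769} = -4 + \frac{1}{3076} = - \frac{12303}{3076} \approx -3.9997$)
$h Z = \left(- \frac{12303}{3076}\right) 0 = 0$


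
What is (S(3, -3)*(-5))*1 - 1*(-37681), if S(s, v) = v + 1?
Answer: 37691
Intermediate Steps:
S(s, v) = 1 + v
(S(3, -3)*(-5))*1 - 1*(-37681) = ((1 - 3)*(-5))*1 - 1*(-37681) = -2*(-5)*1 + 37681 = 10*1 + 37681 = 10 + 37681 = 37691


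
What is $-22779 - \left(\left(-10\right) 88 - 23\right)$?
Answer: $-21876$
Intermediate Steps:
$-22779 - \left(\left(-10\right) 88 - 23\right) = -22779 - \left(-880 - 23\right) = -22779 - -903 = -22779 + 903 = -21876$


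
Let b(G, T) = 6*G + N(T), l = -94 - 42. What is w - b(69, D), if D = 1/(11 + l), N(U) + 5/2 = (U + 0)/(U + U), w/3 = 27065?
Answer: 80783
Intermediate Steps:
w = 81195 (w = 3*27065 = 81195)
N(U) = -2 (N(U) = -5/2 + (U + 0)/(U + U) = -5/2 + U/((2*U)) = -5/2 + U*(1/(2*U)) = -5/2 + 1/2 = -2)
l = -136
D = -1/125 (D = 1/(11 - 136) = 1/(-125) = -1/125 ≈ -0.0080000)
b(G, T) = -2 + 6*G (b(G, T) = 6*G - 2 = -2 + 6*G)
w - b(69, D) = 81195 - (-2 + 6*69) = 81195 - (-2 + 414) = 81195 - 1*412 = 81195 - 412 = 80783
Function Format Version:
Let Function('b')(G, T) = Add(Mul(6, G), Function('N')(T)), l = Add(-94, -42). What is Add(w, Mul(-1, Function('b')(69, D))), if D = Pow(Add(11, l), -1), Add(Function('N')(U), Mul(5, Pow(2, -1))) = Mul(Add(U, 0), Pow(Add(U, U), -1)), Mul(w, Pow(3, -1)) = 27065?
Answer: 80783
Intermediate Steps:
w = 81195 (w = Mul(3, 27065) = 81195)
Function('N')(U) = -2 (Function('N')(U) = Add(Rational(-5, 2), Mul(Add(U, 0), Pow(Add(U, U), -1))) = Add(Rational(-5, 2), Mul(U, Pow(Mul(2, U), -1))) = Add(Rational(-5, 2), Mul(U, Mul(Rational(1, 2), Pow(U, -1)))) = Add(Rational(-5, 2), Rational(1, 2)) = -2)
l = -136
D = Rational(-1, 125) (D = Pow(Add(11, -136), -1) = Pow(-125, -1) = Rational(-1, 125) ≈ -0.0080000)
Function('b')(G, T) = Add(-2, Mul(6, G)) (Function('b')(G, T) = Add(Mul(6, G), -2) = Add(-2, Mul(6, G)))
Add(w, Mul(-1, Function('b')(69, D))) = Add(81195, Mul(-1, Add(-2, Mul(6, 69)))) = Add(81195, Mul(-1, Add(-2, 414))) = Add(81195, Mul(-1, 412)) = Add(81195, -412) = 80783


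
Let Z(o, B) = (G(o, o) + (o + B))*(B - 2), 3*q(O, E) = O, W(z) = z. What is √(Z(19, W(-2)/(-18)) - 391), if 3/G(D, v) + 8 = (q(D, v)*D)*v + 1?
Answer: I*√1617610867106/61542 ≈ 20.666*I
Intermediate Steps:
q(O, E) = O/3
G(D, v) = 3/(-7 + v*D²/3) (G(D, v) = 3/(-8 + (((D/3)*D)*v + 1)) = 3/(-8 + ((D²/3)*v + 1)) = 3/(-8 + (v*D²/3 + 1)) = 3/(-8 + (1 + v*D²/3)) = 3/(-7 + v*D²/3))
Z(o, B) = (-2 + B)*(B + o + 9/(-21 + o³)) (Z(o, B) = (9/(-21 + o*o²) + (o + B))*(B - 2) = (9/(-21 + o³) + (B + o))*(-2 + B) = (B + o + 9/(-21 + o³))*(-2 + B) = (-2 + B)*(B + o + 9/(-21 + o³)))
√(Z(19, W(-2)/(-18)) - 391) = √((-18 + 9*(-2/(-18)) + (-21 + 19³)*((-2/(-18))² - (-4)/(-18) - 2*19 - 2/(-18)*19))/(-21 + 19³) - 391) = √((-18 + 9*(-2*(-1/18)) + (-21 + 6859)*((-2*(-1/18))² - (-4)*(-1)/18 - 38 - 2*(-1/18)*19))/(-21 + 6859) - 391) = √((-18 + 9*(⅑) + 6838*((⅑)² - 2*⅑ - 38 + (⅑)*19))/6838 - 391) = √((-18 + 1 + 6838*(1/81 - 2/9 - 38 + 19/9))/6838 - 391) = √((-18 + 1 + 6838*(-2924/81))/6838 - 391) = √((-18 + 1 - 19994312/81)/6838 - 391) = √((1/6838)*(-19995689/81) - 391) = √(-19995689/553878 - 391) = √(-236561987/553878) = I*√1617610867106/61542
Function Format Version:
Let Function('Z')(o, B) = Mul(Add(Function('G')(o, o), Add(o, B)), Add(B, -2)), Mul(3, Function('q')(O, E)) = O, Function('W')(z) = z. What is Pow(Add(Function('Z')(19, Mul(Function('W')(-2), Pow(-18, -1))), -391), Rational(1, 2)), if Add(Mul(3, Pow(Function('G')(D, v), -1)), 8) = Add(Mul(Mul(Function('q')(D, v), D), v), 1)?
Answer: Mul(Rational(1, 61542), I, Pow(1617610867106, Rational(1, 2))) ≈ Mul(20.666, I)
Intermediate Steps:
Function('q')(O, E) = Mul(Rational(1, 3), O)
Function('G')(D, v) = Mul(3, Pow(Add(-7, Mul(Rational(1, 3), v, Pow(D, 2))), -1)) (Function('G')(D, v) = Mul(3, Pow(Add(-8, Add(Mul(Mul(Mul(Rational(1, 3), D), D), v), 1)), -1)) = Mul(3, Pow(Add(-8, Add(Mul(Mul(Rational(1, 3), Pow(D, 2)), v), 1)), -1)) = Mul(3, Pow(Add(-8, Add(Mul(Rational(1, 3), v, Pow(D, 2)), 1)), -1)) = Mul(3, Pow(Add(-8, Add(1, Mul(Rational(1, 3), v, Pow(D, 2)))), -1)) = Mul(3, Pow(Add(-7, Mul(Rational(1, 3), v, Pow(D, 2))), -1)))
Function('Z')(o, B) = Mul(Add(-2, B), Add(B, o, Mul(9, Pow(Add(-21, Pow(o, 3)), -1)))) (Function('Z')(o, B) = Mul(Add(Mul(9, Pow(Add(-21, Mul(o, Pow(o, 2))), -1)), Add(o, B)), Add(B, -2)) = Mul(Add(Mul(9, Pow(Add(-21, Pow(o, 3)), -1)), Add(B, o)), Add(-2, B)) = Mul(Add(B, o, Mul(9, Pow(Add(-21, Pow(o, 3)), -1))), Add(-2, B)) = Mul(Add(-2, B), Add(B, o, Mul(9, Pow(Add(-21, Pow(o, 3)), -1)))))
Pow(Add(Function('Z')(19, Mul(Function('W')(-2), Pow(-18, -1))), -391), Rational(1, 2)) = Pow(Add(Mul(Pow(Add(-21, Pow(19, 3)), -1), Add(-18, Mul(9, Mul(-2, Pow(-18, -1))), Mul(Add(-21, Pow(19, 3)), Add(Pow(Mul(-2, Pow(-18, -1)), 2), Mul(-2, Mul(-2, Pow(-18, -1))), Mul(-2, 19), Mul(Mul(-2, Pow(-18, -1)), 19))))), -391), Rational(1, 2)) = Pow(Add(Mul(Pow(Add(-21, 6859), -1), Add(-18, Mul(9, Mul(-2, Rational(-1, 18))), Mul(Add(-21, 6859), Add(Pow(Mul(-2, Rational(-1, 18)), 2), Mul(-2, Mul(-2, Rational(-1, 18))), -38, Mul(Mul(-2, Rational(-1, 18)), 19))))), -391), Rational(1, 2)) = Pow(Add(Mul(Pow(6838, -1), Add(-18, Mul(9, Rational(1, 9)), Mul(6838, Add(Pow(Rational(1, 9), 2), Mul(-2, Rational(1, 9)), -38, Mul(Rational(1, 9), 19))))), -391), Rational(1, 2)) = Pow(Add(Mul(Rational(1, 6838), Add(-18, 1, Mul(6838, Add(Rational(1, 81), Rational(-2, 9), -38, Rational(19, 9))))), -391), Rational(1, 2)) = Pow(Add(Mul(Rational(1, 6838), Add(-18, 1, Mul(6838, Rational(-2924, 81)))), -391), Rational(1, 2)) = Pow(Add(Mul(Rational(1, 6838), Add(-18, 1, Rational(-19994312, 81))), -391), Rational(1, 2)) = Pow(Add(Mul(Rational(1, 6838), Rational(-19995689, 81)), -391), Rational(1, 2)) = Pow(Add(Rational(-19995689, 553878), -391), Rational(1, 2)) = Pow(Rational(-236561987, 553878), Rational(1, 2)) = Mul(Rational(1, 61542), I, Pow(1617610867106, Rational(1, 2)))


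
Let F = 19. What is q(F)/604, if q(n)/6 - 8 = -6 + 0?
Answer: 3/151 ≈ 0.019868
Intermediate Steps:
q(n) = 12 (q(n) = 48 + 6*(-6 + 0) = 48 + 6*(-6) = 48 - 36 = 12)
q(F)/604 = 12/604 = 12*(1/604) = 3/151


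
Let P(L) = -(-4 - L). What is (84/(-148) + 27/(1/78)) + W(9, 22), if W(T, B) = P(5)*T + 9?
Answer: 81231/37 ≈ 2195.4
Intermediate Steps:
P(L) = 4 + L
W(T, B) = 9 + 9*T (W(T, B) = (4 + 5)*T + 9 = 9*T + 9 = 9 + 9*T)
(84/(-148) + 27/(1/78)) + W(9, 22) = (84/(-148) + 27/(1/78)) + (9 + 9*9) = (84*(-1/148) + 27/(1/78)) + (9 + 81) = (-21/37 + 27*78) + 90 = (-21/37 + 2106) + 90 = 77901/37 + 90 = 81231/37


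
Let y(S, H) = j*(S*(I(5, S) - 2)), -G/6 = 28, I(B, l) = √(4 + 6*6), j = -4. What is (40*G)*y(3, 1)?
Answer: -161280 + 161280*√10 ≈ 3.4873e+5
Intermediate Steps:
I(B, l) = 2*√10 (I(B, l) = √(4 + 36) = √40 = 2*√10)
G = -168 (G = -6*28 = -168)
y(S, H) = -4*S*(-2 + 2*√10) (y(S, H) = -4*S*(2*√10 - 2) = -4*S*(-2 + 2*√10))
(40*G)*y(3, 1) = (40*(-168))*(8*3*(1 - √10)) = -6720*(24 - 24*√10) = -161280 + 161280*√10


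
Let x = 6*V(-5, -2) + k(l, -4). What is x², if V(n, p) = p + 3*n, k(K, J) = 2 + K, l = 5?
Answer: 9025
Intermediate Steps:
x = -95 (x = 6*(-2 + 3*(-5)) + (2 + 5) = 6*(-2 - 15) + 7 = 6*(-17) + 7 = -102 + 7 = -95)
x² = (-95)² = 9025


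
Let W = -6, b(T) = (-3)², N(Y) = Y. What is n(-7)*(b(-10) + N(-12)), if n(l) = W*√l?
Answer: 18*I*√7 ≈ 47.624*I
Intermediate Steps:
b(T) = 9
n(l) = -6*√l
n(-7)*(b(-10) + N(-12)) = (-6*I*√7)*(9 - 12) = -6*I*√7*(-3) = 18*I*√7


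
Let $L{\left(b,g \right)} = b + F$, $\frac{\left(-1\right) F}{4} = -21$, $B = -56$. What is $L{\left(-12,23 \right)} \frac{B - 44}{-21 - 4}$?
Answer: $288$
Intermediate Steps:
$F = 84$ ($F = \left(-4\right) \left(-21\right) = 84$)
$L{\left(b,g \right)} = 84 + b$ ($L{\left(b,g \right)} = b + 84 = 84 + b$)
$L{\left(-12,23 \right)} \frac{B - 44}{-21 - 4} = \left(84 - 12\right) \frac{-56 - 44}{-21 - 4} = 72 \left(- \frac{100}{-25}\right) = 72 \left(\left(-100\right) \left(- \frac{1}{25}\right)\right) = 72 \cdot 4 = 288$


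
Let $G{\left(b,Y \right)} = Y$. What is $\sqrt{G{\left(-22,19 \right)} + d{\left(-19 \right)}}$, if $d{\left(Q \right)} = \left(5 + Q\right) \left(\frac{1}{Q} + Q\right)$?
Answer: $\frac{\sqrt{103151}}{19} \approx 16.904$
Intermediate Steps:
$d{\left(Q \right)} = \left(5 + Q\right) \left(Q + \frac{1}{Q}\right)$
$\sqrt{G{\left(-22,19 \right)} + d{\left(-19 \right)}} = \sqrt{19 + \left(1 + \left(-19\right)^{2} + 5 \left(-19\right) + \frac{5}{-19}\right)} = \sqrt{19 + \left(1 + 361 - 95 + 5 \left(- \frac{1}{19}\right)\right)} = \sqrt{19 + \left(1 + 361 - 95 - \frac{5}{19}\right)} = \sqrt{19 + \frac{5068}{19}} = \sqrt{\frac{5429}{19}} = \frac{\sqrt{103151}}{19}$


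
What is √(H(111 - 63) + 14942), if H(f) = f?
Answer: √14990 ≈ 122.43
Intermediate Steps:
√(H(111 - 63) + 14942) = √((111 - 63) + 14942) = √(48 + 14942) = √14990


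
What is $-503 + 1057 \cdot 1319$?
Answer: $1393680$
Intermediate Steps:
$-503 + 1057 \cdot 1319 = -503 + 1394183 = 1393680$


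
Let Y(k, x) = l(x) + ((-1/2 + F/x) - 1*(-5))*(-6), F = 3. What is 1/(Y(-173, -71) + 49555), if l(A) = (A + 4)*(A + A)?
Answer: 71/4192000 ≈ 1.6937e-5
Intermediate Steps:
l(A) = 2*A*(4 + A) (l(A) = (4 + A)*(2*A) = 2*A*(4 + A))
Y(k, x) = -27 - 18/x + 2*x*(4 + x) (Y(k, x) = 2*x*(4 + x) + ((-1/2 + 3/x) - 1*(-5))*(-6) = 2*x*(4 + x) + ((-1*½ + 3/x) + 5)*(-6) = 2*x*(4 + x) + ((-½ + 3/x) + 5)*(-6) = 2*x*(4 + x) + (9/2 + 3/x)*(-6) = 2*x*(4 + x) + (-27 - 18/x) = -27 - 18/x + 2*x*(4 + x))
1/(Y(-173, -71) + 49555) = 1/((-18 - 71*(-27 + 2*(-71)*(4 - 71)))/(-71) + 49555) = 1/(-(-18 - 71*(-27 + 2*(-71)*(-67)))/71 + 49555) = 1/(-(-18 - 71*(-27 + 9514))/71 + 49555) = 1/(-(-18 - 71*9487)/71 + 49555) = 1/(-(-18 - 673577)/71 + 49555) = 1/(-1/71*(-673595) + 49555) = 1/(673595/71 + 49555) = 1/(4192000/71) = 71/4192000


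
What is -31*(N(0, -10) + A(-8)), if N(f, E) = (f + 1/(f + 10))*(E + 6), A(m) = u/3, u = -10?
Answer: 1736/15 ≈ 115.73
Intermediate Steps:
A(m) = -10/3
N(f, E) = (6 + E)*(f + 1/(10 + f)) (N(f, E) = (f + 1/(10 + f))*(6 + E) = (6 + E)*(f + 1/(10 + f)))
-31*(N(0, -10) + A(-8)) = -31*((6 - 10 + 6*0² + 60*0 - 10*0² + 10*(-10)*0)/(10 + 0) - 10/3) = -31*((6 - 10 + 6*0 + 0 - 10*0 + 0)/10 - 10/3) = -31*((6 - 10 + 0 + 0 + 0 + 0)/10 - 10/3) = -31*((⅒)*(-4) - 10/3) = -31*(-⅖ - 10/3) = -31*(-56/15) = 1736/15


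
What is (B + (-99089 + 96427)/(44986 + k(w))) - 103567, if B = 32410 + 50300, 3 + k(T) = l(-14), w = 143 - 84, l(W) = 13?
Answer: -469242117/22498 ≈ -20857.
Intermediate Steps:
w = 59
k(T) = 10 (k(T) = -3 + 13 = 10)
B = 82710
(B + (-99089 + 96427)/(44986 + k(w))) - 103567 = (82710 + (-99089 + 96427)/(44986 + 10)) - 103567 = (82710 - 2662/44996) - 103567 = (82710 - 2662*1/44996) - 103567 = (82710 - 1331/22498) - 103567 = 1860808249/22498 - 103567 = -469242117/22498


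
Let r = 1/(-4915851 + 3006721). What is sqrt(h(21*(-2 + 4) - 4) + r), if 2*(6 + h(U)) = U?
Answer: sqrt(47382103730570)/1909130 ≈ 3.6056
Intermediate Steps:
h(U) = -6 + U/2
r = -1/1909130 (r = 1/(-1909130) = -1/1909130 ≈ -5.2380e-7)
sqrt(h(21*(-2 + 4) - 4) + r) = sqrt((-6 + (21*(-2 + 4) - 4)/2) - 1/1909130) = sqrt((-6 + (21*2 - 4)/2) - 1/1909130) = sqrt((-6 + (42 - 4)/2) - 1/1909130) = sqrt((-6 + (1/2)*38) - 1/1909130) = sqrt((-6 + 19) - 1/1909130) = sqrt(13 - 1/1909130) = sqrt(24818689/1909130) = sqrt(47382103730570)/1909130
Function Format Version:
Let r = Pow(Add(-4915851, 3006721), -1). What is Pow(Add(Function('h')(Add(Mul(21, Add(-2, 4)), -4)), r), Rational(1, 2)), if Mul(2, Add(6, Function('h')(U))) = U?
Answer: Mul(Rational(1, 1909130), Pow(47382103730570, Rational(1, 2))) ≈ 3.6056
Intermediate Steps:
Function('h')(U) = Add(-6, Mul(Rational(1, 2), U))
r = Rational(-1, 1909130) (r = Pow(-1909130, -1) = Rational(-1, 1909130) ≈ -5.2380e-7)
Pow(Add(Function('h')(Add(Mul(21, Add(-2, 4)), -4)), r), Rational(1, 2)) = Pow(Add(Add(-6, Mul(Rational(1, 2), Add(Mul(21, Add(-2, 4)), -4))), Rational(-1, 1909130)), Rational(1, 2)) = Pow(Add(Add(-6, Mul(Rational(1, 2), Add(Mul(21, 2), -4))), Rational(-1, 1909130)), Rational(1, 2)) = Pow(Add(Add(-6, Mul(Rational(1, 2), Add(42, -4))), Rational(-1, 1909130)), Rational(1, 2)) = Pow(Add(Add(-6, Mul(Rational(1, 2), 38)), Rational(-1, 1909130)), Rational(1, 2)) = Pow(Add(Add(-6, 19), Rational(-1, 1909130)), Rational(1, 2)) = Pow(Add(13, Rational(-1, 1909130)), Rational(1, 2)) = Pow(Rational(24818689, 1909130), Rational(1, 2)) = Mul(Rational(1, 1909130), Pow(47382103730570, Rational(1, 2)))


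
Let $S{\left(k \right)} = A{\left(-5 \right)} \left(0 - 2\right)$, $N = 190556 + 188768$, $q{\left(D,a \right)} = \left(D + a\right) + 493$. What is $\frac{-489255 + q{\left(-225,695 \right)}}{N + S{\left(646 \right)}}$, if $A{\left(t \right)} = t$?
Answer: $- \frac{244146}{189667} \approx -1.2872$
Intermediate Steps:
$q{\left(D,a \right)} = 493 + D + a$
$N = 379324$
$S{\left(k \right)} = 10$ ($S{\left(k \right)} = - 5 \left(0 - 2\right) = \left(-5\right) \left(-2\right) = 10$)
$\frac{-489255 + q{\left(-225,695 \right)}}{N + S{\left(646 \right)}} = \frac{-489255 + \left(493 - 225 + 695\right)}{379324 + 10} = \frac{-489255 + 963}{379334} = \left(-488292\right) \frac{1}{379334} = - \frac{244146}{189667}$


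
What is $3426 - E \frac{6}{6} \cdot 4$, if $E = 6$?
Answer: $3402$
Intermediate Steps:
$3426 - E \frac{6}{6} \cdot 4 = 3426 - 6 \cdot \frac{6}{6} \cdot 4 = 3426 - 6 \cdot 6 \cdot \frac{1}{6} \cdot 4 = 3426 - 6 \cdot 1 \cdot 4 = 3426 - 6 \cdot 4 = 3426 - 24 = 3402$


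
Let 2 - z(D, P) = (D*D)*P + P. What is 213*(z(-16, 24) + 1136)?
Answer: -1071390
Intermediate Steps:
z(D, P) = 2 - P - P*D**2 (z(D, P) = 2 - ((D*D)*P + P) = 2 - (D**2*P + P) = 2 - (P*D**2 + P) = 2 - (P + P*D**2) = 2 + (-P - P*D**2) = 2 - P - P*D**2)
213*(z(-16, 24) + 1136) = 213*((2 - 1*24 - 1*24*(-16)**2) + 1136) = 213*((2 - 24 - 1*24*256) + 1136) = 213*((2 - 24 - 6144) + 1136) = 213*(-6166 + 1136) = 213*(-5030) = -1071390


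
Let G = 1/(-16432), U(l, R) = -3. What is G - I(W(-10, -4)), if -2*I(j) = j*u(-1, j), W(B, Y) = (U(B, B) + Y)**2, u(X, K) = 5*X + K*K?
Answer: 964591263/16432 ≈ 58702.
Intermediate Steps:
u(X, K) = K**2 + 5*X (u(X, K) = 5*X + K**2 = K**2 + 5*X)
W(B, Y) = (-3 + Y)**2
I(j) = -j*(-5 + j**2)/2 (I(j) = -j*(j**2 + 5*(-1))/2 = -j*(j**2 - 5)/2 = -j*(-5 + j**2)/2)
G = -1/16432 ≈ -6.0857e-5
G - I(W(-10, -4)) = -1/16432 - (-3 - 4)**2*(5 - ((-3 - 4)**2)**2)/2 = -1/16432 - (-7)**2*(5 - ((-7)**2)**2)/2 = -1/16432 - 49*(5 - 1*49**2)/2 = -1/16432 - 49*(5 - 1*2401)/2 = -1/16432 - 49*(5 - 2401)/2 = -1/16432 - 49*(-2396)/2 = -1/16432 - 1*(-58702) = -1/16432 + 58702 = 964591263/16432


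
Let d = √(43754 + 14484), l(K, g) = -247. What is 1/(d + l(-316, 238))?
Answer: -247/2771 - √58238/2771 ≈ -0.17623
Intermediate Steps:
d = √58238 ≈ 241.33
1/(d + l(-316, 238)) = 1/(√58238 - 247) = 1/(-247 + √58238)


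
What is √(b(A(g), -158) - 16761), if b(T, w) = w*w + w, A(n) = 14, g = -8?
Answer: √8045 ≈ 89.694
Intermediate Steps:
b(T, w) = w + w² (b(T, w) = w² + w = w + w²)
√(b(A(g), -158) - 16761) = √(-158*(1 - 158) - 16761) = √(-158*(-157) - 16761) = √(24806 - 16761) = √8045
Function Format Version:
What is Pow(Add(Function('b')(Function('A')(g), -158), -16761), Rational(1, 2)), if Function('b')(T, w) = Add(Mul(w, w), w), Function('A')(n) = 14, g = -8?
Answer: Pow(8045, Rational(1, 2)) ≈ 89.694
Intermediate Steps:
Function('b')(T, w) = Add(w, Pow(w, 2)) (Function('b')(T, w) = Add(Pow(w, 2), w) = Add(w, Pow(w, 2)))
Pow(Add(Function('b')(Function('A')(g), -158), -16761), Rational(1, 2)) = Pow(Add(Mul(-158, Add(1, -158)), -16761), Rational(1, 2)) = Pow(Add(Mul(-158, -157), -16761), Rational(1, 2)) = Pow(Add(24806, -16761), Rational(1, 2)) = Pow(8045, Rational(1, 2))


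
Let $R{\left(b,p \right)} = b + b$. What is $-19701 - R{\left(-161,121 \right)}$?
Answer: $-19379$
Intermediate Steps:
$R{\left(b,p \right)} = 2 b$
$-19701 - R{\left(-161,121 \right)} = -19701 - 2 \left(-161\right) = -19701 - -322 = -19701 + 322 = -19379$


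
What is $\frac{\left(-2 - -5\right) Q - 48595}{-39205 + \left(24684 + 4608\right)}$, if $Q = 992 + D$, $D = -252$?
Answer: $\frac{46375}{9913} \approx 4.6782$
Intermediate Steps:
$Q = 740$ ($Q = 992 - 252 = 740$)
$\frac{\left(-2 - -5\right) Q - 48595}{-39205 + \left(24684 + 4608\right)} = \frac{\left(-2 - -5\right) 740 - 48595}{-39205 + \left(24684 + 4608\right)} = \frac{\left(-2 + 5\right) 740 - 48595}{-39205 + 29292} = \frac{3 \cdot 740 - 48595}{-9913} = \left(2220 - 48595\right) \left(- \frac{1}{9913}\right) = \left(-46375\right) \left(- \frac{1}{9913}\right) = \frac{46375}{9913}$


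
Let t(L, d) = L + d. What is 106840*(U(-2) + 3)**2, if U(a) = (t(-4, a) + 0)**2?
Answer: 162503640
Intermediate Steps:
U(a) = (-4 + a)**2 (U(a) = ((-4 + a) + 0)**2 = (-4 + a)**2)
106840*(U(-2) + 3)**2 = 106840*((-4 - 2)**2 + 3)**2 = 106840*((-6)**2 + 3)**2 = 106840*(36 + 3)**2 = 106840*39**2 = 106840*1521 = 162503640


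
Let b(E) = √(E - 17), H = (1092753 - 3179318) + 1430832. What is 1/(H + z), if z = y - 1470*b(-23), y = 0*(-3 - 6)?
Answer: I/(-655733*I + 2940*√10) ≈ -1.5247e-6 + 2.1618e-8*I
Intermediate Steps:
H = -655733 (H = -2086565 + 1430832 = -655733)
b(E) = √(-17 + E)
y = 0 (y = 0*(-9) = 0)
z = -2940*I*√10 (z = 0 - 1470*√(-17 - 23) = 0 - 2940*I*√10 = -2940*I*√10 ≈ -9297.1*I)
1/(H + z) = 1/(-655733 - 2940*I*√10)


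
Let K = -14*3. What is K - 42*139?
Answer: -5880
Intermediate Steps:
K = -42
K - 42*139 = -42 - 42*139 = -42 - 5838 = -5880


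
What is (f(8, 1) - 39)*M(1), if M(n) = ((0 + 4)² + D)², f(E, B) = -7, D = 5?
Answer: -20286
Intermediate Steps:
M(n) = 441 (M(n) = ((0 + 4)² + 5)² = (4² + 5)² = (16 + 5)² = 21² = 441)
(f(8, 1) - 39)*M(1) = (-7 - 39)*441 = -46*441 = -20286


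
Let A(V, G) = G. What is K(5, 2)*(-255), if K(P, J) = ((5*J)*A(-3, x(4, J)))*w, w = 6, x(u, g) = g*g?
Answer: -61200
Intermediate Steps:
x(u, g) = g**2
K(P, J) = 30*J**3 (K(P, J) = ((5*J)*J**2)*6 = (5*J**3)*6 = 30*J**3)
K(5, 2)*(-255) = (30*2**3)*(-255) = (30*8)*(-255) = 240*(-255) = -61200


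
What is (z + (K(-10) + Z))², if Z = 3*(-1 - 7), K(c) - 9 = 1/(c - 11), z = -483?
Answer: 109390681/441 ≈ 2.4805e+5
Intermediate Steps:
K(c) = 9 + 1/(-11 + c) (K(c) = 9 + 1/(c - 11) = 9 + 1/(-11 + c))
Z = -24 (Z = 3*(-8) = -24)
(z + (K(-10) + Z))² = (-483 + ((-98 + 9*(-10))/(-11 - 10) - 24))² = (-483 + ((-98 - 90)/(-21) - 24))² = (-483 + (-1/21*(-188) - 24))² = (-483 + (188/21 - 24))² = (-483 - 316/21)² = (-10459/21)² = 109390681/441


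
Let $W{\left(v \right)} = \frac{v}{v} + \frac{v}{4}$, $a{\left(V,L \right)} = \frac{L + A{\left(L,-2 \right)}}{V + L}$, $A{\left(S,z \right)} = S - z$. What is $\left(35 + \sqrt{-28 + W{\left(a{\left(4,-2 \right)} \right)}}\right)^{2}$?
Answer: $\frac{\left(70 + i \sqrt{109}\right)^{2}}{4} \approx 1197.8 + 365.41 i$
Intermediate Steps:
$a{\left(V,L \right)} = \frac{2 + 2 L}{L + V}$ ($a{\left(V,L \right)} = \frac{L + \left(L - -2\right)}{V + L} = \frac{L + \left(L + 2\right)}{L + V} = \frac{L + \left(2 + L\right)}{L + V} = \frac{2 + 2 L}{L + V}$)
$W{\left(v \right)} = 1 + \frac{v}{4}$ ($W{\left(v \right)} = 1 + v \frac{1}{4} = 1 + \frac{v}{4}$)
$\left(35 + \sqrt{-28 + W{\left(a{\left(4,-2 \right)} \right)}}\right)^{2} = \left(35 + \sqrt{-28 + \left(1 + \frac{2 \frac{1}{-2 + 4} \left(1 - 2\right)}{4}\right)}\right)^{2} = \left(35 + \sqrt{-28 + \left(1 + \frac{2 \cdot \frac{1}{2} \left(-1\right)}{4}\right)}\right)^{2} = \left(35 + \sqrt{-28 + \left(1 + \frac{1}{4} \left(-1\right)\right)}\right)^{2} = \left(35 + \sqrt{-28 + \left(1 - \frac{1}{4}\right)}\right)^{2} = \left(35 + \sqrt{-28 + \frac{3}{4}}\right)^{2} = \left(35 + \sqrt{- \frac{109}{4}}\right)^{2} = \left(35 + \frac{i \sqrt{109}}{2}\right)^{2}$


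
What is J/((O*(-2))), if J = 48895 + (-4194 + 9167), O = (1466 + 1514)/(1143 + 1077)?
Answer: -2989674/149 ≈ -20065.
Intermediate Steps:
O = 149/111 (O = 2980/2220 = 2980*(1/2220) = 149/111 ≈ 1.3423)
J = 53868 (J = 48895 + 4973 = 53868)
J/((O*(-2))) = 53868/(((149/111)*(-2))) = 53868/(-298/111) = 53868*(-111/298) = -2989674/149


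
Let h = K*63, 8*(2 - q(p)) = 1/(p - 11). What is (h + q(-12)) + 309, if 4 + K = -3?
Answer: -23919/184 ≈ -129.99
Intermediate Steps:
K = -7 (K = -4 - 3 = -7)
q(p) = 2 - 1/(8*(-11 + p)) (q(p) = 2 - 1/(8*(p - 11)) = 2 - 1/(8*(-11 + p)))
h = -441 (h = -7*63 = -441)
(h + q(-12)) + 309 = (-441 + (-177 + 16*(-12))/(8*(-11 - 12))) + 309 = (-441 + (1/8)*(-177 - 192)/(-23)) + 309 = (-441 + (1/8)*(-1/23)*(-369)) + 309 = (-441 + 369/184) + 309 = -80775/184 + 309 = -23919/184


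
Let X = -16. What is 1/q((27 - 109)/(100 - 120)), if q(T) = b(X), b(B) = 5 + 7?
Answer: 1/12 ≈ 0.083333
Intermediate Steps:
b(B) = 12
q(T) = 12
1/q((27 - 109)/(100 - 120)) = 1/12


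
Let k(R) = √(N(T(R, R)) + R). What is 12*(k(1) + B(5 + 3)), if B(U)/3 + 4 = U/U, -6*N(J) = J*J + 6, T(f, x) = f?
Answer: -108 + 2*I*√6 ≈ -108.0 + 4.899*I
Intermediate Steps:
N(J) = -1 - J²/6 (N(J) = -(J*J + 6)/6 = -(J² + 6)/6 = -(6 + J²)/6 = -1 - J²/6)
B(U) = -9 (B(U) = -12 + 3*(U/U) = -12 + 3*1 = -12 + 3 = -9)
k(R) = √(-1 + R - R²/6) (k(R) = √((-1 - R²/6) + R) = √(-1 + R - R²/6))
12*(k(1) + B(5 + 3)) = 12*(√(-36 - 6*1² + 36*1)/6 - 9) = 12*(√(-36 - 6*1 + 36)/6 - 9) = 12*(√(-36 - 6 + 36)/6 - 9) = 12*(√(-6)/6 - 9) = 12*((I*√6)/6 - 9) = 12*(I*√6/6 - 9) = 12*(-9 + I*√6/6) = -108 + 2*I*√6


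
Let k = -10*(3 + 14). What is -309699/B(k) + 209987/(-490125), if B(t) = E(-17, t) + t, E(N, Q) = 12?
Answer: 151758044429/77439750 ≈ 1959.7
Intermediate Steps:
k = -170 (k = -10*17 = -170)
B(t) = 12 + t
-309699/B(k) + 209987/(-490125) = -309699/(12 - 170) + 209987/(-490125) = -309699/(-158) + 209987*(-1/490125) = -309699*(-1/158) - 209987/490125 = 309699/158 - 209987/490125 = 151758044429/77439750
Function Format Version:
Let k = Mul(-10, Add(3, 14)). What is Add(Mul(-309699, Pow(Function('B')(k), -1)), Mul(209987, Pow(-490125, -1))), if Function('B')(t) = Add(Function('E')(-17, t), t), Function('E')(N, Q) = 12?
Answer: Rational(151758044429, 77439750) ≈ 1959.7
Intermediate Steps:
k = -170 (k = Mul(-10, 17) = -170)
Function('B')(t) = Add(12, t)
Add(Mul(-309699, Pow(Function('B')(k), -1)), Mul(209987, Pow(-490125, -1))) = Add(Mul(-309699, Pow(Add(12, -170), -1)), Mul(209987, Pow(-490125, -1))) = Add(Mul(-309699, Pow(-158, -1)), Mul(209987, Rational(-1, 490125))) = Add(Mul(-309699, Rational(-1, 158)), Rational(-209987, 490125)) = Add(Rational(309699, 158), Rational(-209987, 490125)) = Rational(151758044429, 77439750)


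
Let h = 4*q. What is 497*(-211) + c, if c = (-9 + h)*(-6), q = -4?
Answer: -104717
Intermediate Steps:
h = -16 (h = 4*(-4) = -16)
c = 150 (c = (-9 - 16)*(-6) = -25*(-6) = 150)
497*(-211) + c = 497*(-211) + 150 = -104867 + 150 = -104717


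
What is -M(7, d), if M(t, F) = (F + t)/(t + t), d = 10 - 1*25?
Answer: 4/7 ≈ 0.57143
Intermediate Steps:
d = -15 (d = 10 - 25 = -15)
M(t, F) = (F + t)/(2*t) (M(t, F) = (F + t)/((2*t)) = (F + t)*(1/(2*t)) = (F + t)/(2*t))
-M(7, d) = -(-15 + 7)/(2*7) = -(-8)/(2*7) = -1*(-4/7) = 4/7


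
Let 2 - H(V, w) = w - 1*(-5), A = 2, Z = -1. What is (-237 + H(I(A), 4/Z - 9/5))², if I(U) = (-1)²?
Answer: 1371241/25 ≈ 54850.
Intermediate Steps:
I(U) = 1
H(V, w) = -3 - w (H(V, w) = 2 - (w - 1*(-5)) = 2 - (w + 5) = 2 - (5 + w) = 2 + (-5 - w) = -3 - w)
(-237 + H(I(A), 4/Z - 9/5))² = (-237 + (-3 - (4/(-1) - 9/5)))² = (-237 + (-3 - (4*(-1) - 9*⅕)))² = (-237 + (-3 - (-4 - 9/5)))² = (-237 + (-3 - 1*(-29/5)))² = (-237 + (-3 + 29/5))² = (-237 + 14/5)² = (-1171/5)² = 1371241/25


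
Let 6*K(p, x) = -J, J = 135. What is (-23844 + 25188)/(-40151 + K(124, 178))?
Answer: -2688/80347 ≈ -0.033455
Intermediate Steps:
K(p, x) = -45/2 (K(p, x) = (-1*135)/6 = (⅙)*(-135) = -45/2)
(-23844 + 25188)/(-40151 + K(124, 178)) = (-23844 + 25188)/(-40151 - 45/2) = 1344/(-80347/2) = 1344*(-2/80347) = -2688/80347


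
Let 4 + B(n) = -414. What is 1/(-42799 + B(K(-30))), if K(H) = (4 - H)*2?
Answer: -1/43217 ≈ -2.3139e-5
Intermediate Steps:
K(H) = 8 - 2*H
B(n) = -418 (B(n) = -4 - 414 = -418)
1/(-42799 + B(K(-30))) = 1/(-42799 - 418) = 1/(-43217) = -1/43217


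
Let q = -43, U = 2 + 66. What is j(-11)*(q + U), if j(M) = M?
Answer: -275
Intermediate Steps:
U = 68
j(-11)*(q + U) = -11*(-43 + 68) = -11*25 = -275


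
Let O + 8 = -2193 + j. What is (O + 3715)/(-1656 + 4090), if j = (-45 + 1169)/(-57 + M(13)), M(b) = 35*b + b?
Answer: 311689/500187 ≈ 0.62315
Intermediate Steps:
M(b) = 36*b
j = 1124/411 (j = (-45 + 1169)/(-57 + 36*13) = 1124/(-57 + 468) = 1124/411 ≈ 2.7348)
O = -903487/411 (O = -8 + (-2193 + 1124/411) = -8 - 900199/411 = -903487/411 ≈ -2198.3)
(O + 3715)/(-1656 + 4090) = (-903487/411 + 3715)/(-1656 + 4090) = (623378/411)/2434 = (623378/411)*(1/2434) = 311689/500187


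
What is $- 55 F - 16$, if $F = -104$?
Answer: $5704$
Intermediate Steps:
$- 55 F - 16 = \left(-55\right) \left(-104\right) - 16 = 5720 - 16 = 5704$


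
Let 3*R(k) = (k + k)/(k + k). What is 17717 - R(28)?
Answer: 53150/3 ≈ 17717.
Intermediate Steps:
R(k) = ⅓ (R(k) = ((k + k)/(k + k))/3 = ((2*k)/((2*k)))/3 = ((2*k)*(1/(2*k)))/3 = (⅓)*1 = ⅓)
17717 - R(28) = 17717 - 1*⅓ = 17717 - ⅓ = 53150/3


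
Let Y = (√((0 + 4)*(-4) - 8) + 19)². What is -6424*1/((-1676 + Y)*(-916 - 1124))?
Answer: -1075217/466032135 - 61028*I*√6/466032135 ≈ -0.0023072 - 0.00032077*I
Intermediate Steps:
Y = (19 + 2*I*√6)² (Y = (√(4*(-4) - 8) + 19)² = (√(-16 - 8) + 19)² = (√(-24) + 19)² = (2*I*√6 + 19)² = (19 + 2*I*√6)² ≈ 337.0 + 186.16*I)
-6424*1/((-1676 + Y)*(-916 - 1124)) = -6424*1/((-1676 + (337 + 76*I*√6))*(-916 - 1124)) = -6424*(-1/(2040*(-1339 + 76*I*√6))) = -6424/(2731560 - 155040*I*√6)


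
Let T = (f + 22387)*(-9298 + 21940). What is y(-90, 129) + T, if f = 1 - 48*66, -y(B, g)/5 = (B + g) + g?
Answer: 242978400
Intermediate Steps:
y(B, g) = -10*g - 5*B (y(B, g) = -5*((B + g) + g) = -5*(B + 2*g) = -10*g - 5*B)
f = -3167 (f = 1 - 3168 = -3167)
T = 242979240 (T = (-3167 + 22387)*(-9298 + 21940) = 19220*12642 = 242979240)
y(-90, 129) + T = (-10*129 - 5*(-90)) + 242979240 = (-1290 + 450) + 242979240 = -840 + 242979240 = 242978400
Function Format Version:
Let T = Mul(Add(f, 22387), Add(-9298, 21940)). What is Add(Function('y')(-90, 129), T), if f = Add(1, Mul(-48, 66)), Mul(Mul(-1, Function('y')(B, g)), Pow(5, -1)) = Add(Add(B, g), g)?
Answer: 242978400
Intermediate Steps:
Function('y')(B, g) = Add(Mul(-10, g), Mul(-5, B)) (Function('y')(B, g) = Mul(-5, Add(Add(B, g), g)) = Mul(-5, Add(B, Mul(2, g))) = Add(Mul(-10, g), Mul(-5, B)))
f = -3167 (f = Add(1, -3168) = -3167)
T = 242979240 (T = Mul(Add(-3167, 22387), Add(-9298, 21940)) = Mul(19220, 12642) = 242979240)
Add(Function('y')(-90, 129), T) = Add(Add(Mul(-10, 129), Mul(-5, -90)), 242979240) = Add(Add(-1290, 450), 242979240) = Add(-840, 242979240) = 242978400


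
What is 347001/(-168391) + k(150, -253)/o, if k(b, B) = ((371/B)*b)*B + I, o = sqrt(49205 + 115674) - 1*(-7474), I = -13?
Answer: 50695690225961/9378670952627 - 55637*sqrt(164879)/55695797 ≈ 4.9998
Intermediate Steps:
o = 7474 + sqrt(164879) (o = sqrt(164879) + 7474 = 7474 + sqrt(164879) ≈ 7880.1)
k(b, B) = -13 + 371*b (k(b, B) = ((371/B)*b)*B - 13 = (371*b/B)*B - 13 = 371*b - 13 = -13 + 371*b)
347001/(-168391) + k(150, -253)/o = 347001/(-168391) + (-13 + 371*150)/(7474 + sqrt(164879)) = 347001*(-1/168391) + (-13 + 55650)/(7474 + sqrt(164879)) = -347001/168391 + 55637/(7474 + sqrt(164879))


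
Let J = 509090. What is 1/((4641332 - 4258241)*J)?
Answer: 1/195027797190 ≈ 5.1275e-12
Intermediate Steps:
1/((4641332 - 4258241)*J) = 1/((4641332 - 4258241)*509090) = (1/509090)/383091 = (1/383091)*(1/509090) = 1/195027797190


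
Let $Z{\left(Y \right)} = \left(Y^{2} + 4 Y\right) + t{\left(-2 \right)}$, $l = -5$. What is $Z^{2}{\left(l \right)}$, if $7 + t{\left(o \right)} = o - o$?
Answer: $4$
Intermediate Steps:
$t{\left(o \right)} = -7$ ($t{\left(o \right)} = -7 + \left(o - o\right) = -7 + 0 = -7$)
$Z{\left(Y \right)} = -7 + Y^{2} + 4 Y$ ($Z{\left(Y \right)} = \left(Y^{2} + 4 Y\right) - 7 = -7 + Y^{2} + 4 Y$)
$Z^{2}{\left(l \right)} = \left(-7 + \left(-5\right)^{2} + 4 \left(-5\right)\right)^{2} = \left(-7 + 25 - 20\right)^{2} = \left(-2\right)^{2} = 4$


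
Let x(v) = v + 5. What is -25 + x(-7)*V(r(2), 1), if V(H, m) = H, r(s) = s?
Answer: -29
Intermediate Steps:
x(v) = 5 + v
-25 + x(-7)*V(r(2), 1) = -25 + (5 - 7)*2 = -25 - 2*2 = -25 - 4 = -29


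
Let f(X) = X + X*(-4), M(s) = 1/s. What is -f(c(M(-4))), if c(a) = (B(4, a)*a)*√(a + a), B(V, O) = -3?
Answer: 9*I*√2/8 ≈ 1.591*I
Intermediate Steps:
c(a) = -3*√2*a^(3/2) (c(a) = (-3*a)*√(a + a) = (-3*a)*√(2*a) = (-3*a)*(√2*√a) = -3*√2*a^(3/2))
f(X) = -3*X (f(X) = X - 4*X = -3*X)
-f(c(M(-4))) = -(-3)*(-3*√2*(1/(-4))^(3/2)) = -(-3)*(-3*√2*(-¼)^(3/2)) = -(-3)*(-3*√2*(-I/8)) = -(-3)*3*I*√2/8 = -(-9)*I*√2/8 = 9*I*√2/8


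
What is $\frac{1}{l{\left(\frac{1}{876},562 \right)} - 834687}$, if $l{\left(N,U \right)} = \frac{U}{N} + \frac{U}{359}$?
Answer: $- \frac{359}{122912063} \approx -2.9208 \cdot 10^{-6}$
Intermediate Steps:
$l{\left(N,U \right)} = \frac{U}{359} + \frac{U}{N}$ ($l{\left(N,U \right)} = \frac{U}{N} + U \frac{1}{359} = \frac{U}{N} + \frac{U}{359} = \frac{U}{359} + \frac{U}{N}$)
$\frac{1}{l{\left(\frac{1}{876},562 \right)} - 834687} = \frac{1}{\left(\frac{1}{359} \cdot 562 + \frac{562}{\frac{1}{876}}\right) - 834687} = \frac{1}{\left(\frac{562}{359} + 562 \frac{1}{\frac{1}{876}}\right) - 834687} = \frac{1}{\left(\frac{562}{359} + 562 \cdot 876\right) - 834687} = \frac{1}{\left(\frac{562}{359} + 492312\right) - 834687} = \frac{1}{\frac{176740570}{359} - 834687} = \frac{1}{- \frac{122912063}{359}} = - \frac{359}{122912063}$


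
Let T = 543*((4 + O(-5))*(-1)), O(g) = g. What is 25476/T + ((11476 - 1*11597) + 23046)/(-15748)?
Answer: 129582591/2850388 ≈ 45.461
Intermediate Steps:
T = 543 (T = 543*((4 - 5)*(-1)) = 543*(-1*(-1)) = 543*1 = 543)
25476/T + ((11476 - 1*11597) + 23046)/(-15748) = 25476/543 + ((11476 - 1*11597) + 23046)/(-15748) = 25476*(1/543) + ((11476 - 11597) + 23046)*(-1/15748) = 8492/181 + (-121 + 23046)*(-1/15748) = 8492/181 + 22925*(-1/15748) = 8492/181 - 22925/15748 = 129582591/2850388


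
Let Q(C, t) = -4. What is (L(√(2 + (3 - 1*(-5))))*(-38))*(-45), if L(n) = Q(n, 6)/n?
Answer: -684*√10 ≈ -2163.0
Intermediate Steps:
L(n) = -4/n
(L(√(2 + (3 - 1*(-5))))*(-38))*(-45) = (-4/√(2 + (3 - 1*(-5)))*(-38))*(-45) = (-4/√(2 + (3 + 5))*(-38))*(-45) = (-4/√(2 + 8)*(-38))*(-45) = (-4*√10/10*(-38))*(-45) = (-2*√10/5*(-38))*(-45) = (76*√10/5)*(-45) = -684*√10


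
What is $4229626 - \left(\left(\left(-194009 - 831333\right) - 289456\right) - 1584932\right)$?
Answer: $7129356$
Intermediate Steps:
$4229626 - \left(\left(\left(-194009 - 831333\right) - 289456\right) - 1584932\right) = 4229626 - \left(\left(-1025342 - 289456\right) - 1584932\right) = 4229626 - \left(-1314798 - 1584932\right) = 4229626 - -2899730 = 4229626 + 2899730 = 7129356$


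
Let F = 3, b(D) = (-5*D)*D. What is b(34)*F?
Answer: -17340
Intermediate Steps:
b(D) = -5*D²
b(34)*F = -5*34²*3 = -5*1156*3 = -5780*3 = -17340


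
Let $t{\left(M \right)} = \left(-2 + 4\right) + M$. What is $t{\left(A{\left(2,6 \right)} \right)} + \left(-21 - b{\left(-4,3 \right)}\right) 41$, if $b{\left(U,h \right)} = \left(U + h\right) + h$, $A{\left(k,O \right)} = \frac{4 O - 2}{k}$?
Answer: $-930$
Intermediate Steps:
$A{\left(k,O \right)} = \frac{-2 + 4 O}{k}$
$b{\left(U,h \right)} = U + 2 h$
$t{\left(M \right)} = 2 + M$
$t{\left(A{\left(2,6 \right)} \right)} + \left(-21 - b{\left(-4,3 \right)}\right) 41 = \left(2 + \frac{2 \left(-1 + 2 \cdot 6\right)}{2}\right) + \left(-21 - \left(-4 + 2 \cdot 3\right)\right) 41 = \left(2 + 2 \cdot \frac{1}{2} \left(-1 + 12\right)\right) + \left(-21 - \left(-4 + 6\right)\right) 41 = \left(2 + 2 \cdot \frac{1}{2} \cdot 11\right) + \left(-21 - 2\right) 41 = \left(2 + 11\right) + \left(-21 - 2\right) 41 = 13 - 943 = -930$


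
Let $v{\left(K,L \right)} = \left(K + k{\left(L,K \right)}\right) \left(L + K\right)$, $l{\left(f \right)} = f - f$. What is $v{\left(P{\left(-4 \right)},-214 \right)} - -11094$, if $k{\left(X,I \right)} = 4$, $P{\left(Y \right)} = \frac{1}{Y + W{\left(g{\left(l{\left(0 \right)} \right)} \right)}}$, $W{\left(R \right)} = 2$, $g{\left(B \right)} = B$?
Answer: $\frac{41373}{4} \approx 10343.0$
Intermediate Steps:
$l{\left(f \right)} = 0$
$P{\left(Y \right)} = \frac{1}{2 + Y}$ ($P{\left(Y \right)} = \frac{1}{Y + 2} = \frac{1}{2 + Y}$)
$v{\left(K,L \right)} = \left(4 + K\right) \left(K + L\right)$ ($v{\left(K,L \right)} = \left(K + 4\right) \left(L + K\right) = \left(4 + K\right) \left(K + L\right)$)
$v{\left(P{\left(-4 \right)},-214 \right)} - -11094 = \left(\left(\frac{1}{2 - 4}\right)^{2} + \frac{4}{2 - 4} + 4 \left(-214\right) + \frac{1}{2 - 4} \left(-214\right)\right) - -11094 = \left(\left(\frac{1}{-2}\right)^{2} + \frac{4}{-2} - 856 + \frac{1}{-2} \left(-214\right)\right) + 11094 = \left(\left(- \frac{1}{2}\right)^{2} + 4 \left(- \frac{1}{2}\right) - 856 - -107\right) + 11094 = \left(\frac{1}{4} - 2 - 856 + 107\right) + 11094 = - \frac{3003}{4} + 11094 = \frac{41373}{4}$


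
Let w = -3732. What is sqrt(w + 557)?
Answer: 5*I*sqrt(127) ≈ 56.347*I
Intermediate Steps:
sqrt(w + 557) = sqrt(-3732 + 557) = sqrt(-3175) = 5*I*sqrt(127)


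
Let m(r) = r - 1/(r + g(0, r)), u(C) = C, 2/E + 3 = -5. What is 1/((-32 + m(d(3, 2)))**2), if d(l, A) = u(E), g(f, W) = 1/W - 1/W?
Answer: 16/12769 ≈ 0.0012530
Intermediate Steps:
E = -1/4 (E = 2/(-3 - 5) = 2/(-8) = 2*(-1/8) = -1/4 ≈ -0.25000)
g(f, W) = 0 (g(f, W) = 1/W - 1/W = 0)
d(l, A) = -1/4
m(r) = r - 1/r (m(r) = r - 1/(r + 0) = r - 1/r)
1/((-32 + m(d(3, 2)))**2) = 1/((-32 + (-1/4 - 1/(-1/4)))**2) = 1/((-32 + (-1/4 - 1*(-4)))**2) = 1/((-32 + (-1/4 + 4))**2) = 1/((-32 + 15/4)**2) = 1/((-113/4)**2) = 1/(12769/16) = 16/12769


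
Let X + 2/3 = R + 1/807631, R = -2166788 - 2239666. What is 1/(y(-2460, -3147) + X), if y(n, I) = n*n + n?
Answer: 2422893/3980050795339 ≈ 6.0876e-7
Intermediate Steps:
R = -4406454
y(n, I) = n + n² (y(n, I) = n² + n = n + n²)
X = -10676368166681/2422893 (X = -⅔ + (-4406454 + 1/807631) = -⅔ - 3558788850473/807631 = -10676368166681/2422893 ≈ -4.4065e+6)
1/(y(-2460, -3147) + X) = 1/(-2460*(1 - 2460) - 10676368166681/2422893) = 1/(-2460*(-2459) - 10676368166681/2422893) = 1/(6049140 - 10676368166681/2422893) = 1/(3980050795339/2422893) = 2422893/3980050795339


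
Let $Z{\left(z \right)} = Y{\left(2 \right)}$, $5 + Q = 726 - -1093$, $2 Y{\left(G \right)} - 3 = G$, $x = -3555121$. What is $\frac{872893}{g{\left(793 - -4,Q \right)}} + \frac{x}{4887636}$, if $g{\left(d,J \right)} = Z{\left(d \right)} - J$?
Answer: $- \frac{8545646705279}{17707905228} \approx -482.59$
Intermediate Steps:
$Y{\left(G \right)} = \frac{3}{2} + \frac{G}{2}$
$Q = 1814$ ($Q = -5 + \left(726 - -1093\right) = -5 + \left(726 + 1093\right) = -5 + 1819 = 1814$)
$Z{\left(z \right)} = \frac{5}{2}$ ($Z{\left(z \right)} = \frac{3}{2} + \frac{1}{2} \cdot 2 = \frac{3}{2} + 1 = \frac{5}{2}$)
$g{\left(d,J \right)} = \frac{5}{2} - J$
$\frac{872893}{g{\left(793 - -4,Q \right)}} + \frac{x}{4887636} = \frac{872893}{\frac{5}{2} - 1814} - \frac{3555121}{4887636} = \frac{872893}{- \frac{3623}{2}} - \frac{3555121}{4887636} = 872893 \left(- \frac{2}{3623}\right) - \frac{3555121}{4887636} = - \frac{1745786}{3623} - \frac{3555121}{4887636} = - \frac{8545646705279}{17707905228}$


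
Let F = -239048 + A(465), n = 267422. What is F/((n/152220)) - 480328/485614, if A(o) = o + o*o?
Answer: -413208864104264/32465966777 ≈ -12727.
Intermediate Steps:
A(o) = o + o²
F = -22358 (F = -239048 + 465*(1 + 465) = -239048 + 465*466 = -239048 + 216690 = -22358)
F/((n/152220)) - 480328/485614 = -22358/(267422/152220) - 480328/485614 = -22358/(267422*(1/152220)) - 480328*1/485614 = -22358/133711/76110 - 240164/242807 = -22358*76110/133711 - 240164/242807 = -1701667380/133711 - 240164/242807 = -413208864104264/32465966777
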